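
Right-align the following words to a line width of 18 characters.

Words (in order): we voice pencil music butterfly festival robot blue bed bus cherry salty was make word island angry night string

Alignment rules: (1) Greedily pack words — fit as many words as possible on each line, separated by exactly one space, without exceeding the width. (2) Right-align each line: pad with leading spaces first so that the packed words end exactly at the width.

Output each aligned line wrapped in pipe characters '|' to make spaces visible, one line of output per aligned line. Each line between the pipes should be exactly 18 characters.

Line 1: ['we', 'voice', 'pencil'] (min_width=15, slack=3)
Line 2: ['music', 'butterfly'] (min_width=15, slack=3)
Line 3: ['festival', 'robot'] (min_width=14, slack=4)
Line 4: ['blue', 'bed', 'bus'] (min_width=12, slack=6)
Line 5: ['cherry', 'salty', 'was'] (min_width=16, slack=2)
Line 6: ['make', 'word', 'island'] (min_width=16, slack=2)
Line 7: ['angry', 'night', 'string'] (min_width=18, slack=0)

Answer: |   we voice pencil|
|   music butterfly|
|    festival robot|
|      blue bed bus|
|  cherry salty was|
|  make word island|
|angry night string|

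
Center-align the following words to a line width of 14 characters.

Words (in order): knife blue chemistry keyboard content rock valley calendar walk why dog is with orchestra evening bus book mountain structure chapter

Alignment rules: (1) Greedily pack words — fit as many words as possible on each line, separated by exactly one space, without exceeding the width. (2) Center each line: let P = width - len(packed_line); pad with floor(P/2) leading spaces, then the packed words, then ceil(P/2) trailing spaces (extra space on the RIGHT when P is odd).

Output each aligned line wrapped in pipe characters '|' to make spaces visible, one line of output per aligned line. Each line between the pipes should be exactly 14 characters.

Answer: |  knife blue  |
|  chemistry   |
|   keyboard   |
| content rock |
|    valley    |
|calendar walk |
|  why dog is  |
|with orchestra|
| evening bus  |
|book mountain |
|  structure   |
|   chapter    |

Derivation:
Line 1: ['knife', 'blue'] (min_width=10, slack=4)
Line 2: ['chemistry'] (min_width=9, slack=5)
Line 3: ['keyboard'] (min_width=8, slack=6)
Line 4: ['content', 'rock'] (min_width=12, slack=2)
Line 5: ['valley'] (min_width=6, slack=8)
Line 6: ['calendar', 'walk'] (min_width=13, slack=1)
Line 7: ['why', 'dog', 'is'] (min_width=10, slack=4)
Line 8: ['with', 'orchestra'] (min_width=14, slack=0)
Line 9: ['evening', 'bus'] (min_width=11, slack=3)
Line 10: ['book', 'mountain'] (min_width=13, slack=1)
Line 11: ['structure'] (min_width=9, slack=5)
Line 12: ['chapter'] (min_width=7, slack=7)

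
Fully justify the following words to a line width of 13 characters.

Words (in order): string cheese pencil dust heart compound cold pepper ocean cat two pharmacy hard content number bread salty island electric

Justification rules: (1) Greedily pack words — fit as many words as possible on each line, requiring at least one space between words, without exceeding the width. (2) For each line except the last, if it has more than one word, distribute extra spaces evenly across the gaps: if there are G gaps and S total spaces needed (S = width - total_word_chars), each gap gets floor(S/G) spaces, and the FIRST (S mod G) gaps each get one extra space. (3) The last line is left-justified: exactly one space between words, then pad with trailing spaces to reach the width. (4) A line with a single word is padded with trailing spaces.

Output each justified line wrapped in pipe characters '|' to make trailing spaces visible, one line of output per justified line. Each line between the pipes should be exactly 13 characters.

Line 1: ['string', 'cheese'] (min_width=13, slack=0)
Line 2: ['pencil', 'dust'] (min_width=11, slack=2)
Line 3: ['heart'] (min_width=5, slack=8)
Line 4: ['compound', 'cold'] (min_width=13, slack=0)
Line 5: ['pepper', 'ocean'] (min_width=12, slack=1)
Line 6: ['cat', 'two'] (min_width=7, slack=6)
Line 7: ['pharmacy', 'hard'] (min_width=13, slack=0)
Line 8: ['content'] (min_width=7, slack=6)
Line 9: ['number', 'bread'] (min_width=12, slack=1)
Line 10: ['salty', 'island'] (min_width=12, slack=1)
Line 11: ['electric'] (min_width=8, slack=5)

Answer: |string cheese|
|pencil   dust|
|heart        |
|compound cold|
|pepper  ocean|
|cat       two|
|pharmacy hard|
|content      |
|number  bread|
|salty  island|
|electric     |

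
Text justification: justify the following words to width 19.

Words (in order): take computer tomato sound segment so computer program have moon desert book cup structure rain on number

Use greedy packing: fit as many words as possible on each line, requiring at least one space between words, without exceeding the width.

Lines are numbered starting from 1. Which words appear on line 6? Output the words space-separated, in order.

Line 1: ['take', 'computer'] (min_width=13, slack=6)
Line 2: ['tomato', 'sound'] (min_width=12, slack=7)
Line 3: ['segment', 'so', 'computer'] (min_width=19, slack=0)
Line 4: ['program', 'have', 'moon'] (min_width=17, slack=2)
Line 5: ['desert', 'book', 'cup'] (min_width=15, slack=4)
Line 6: ['structure', 'rain', 'on'] (min_width=17, slack=2)
Line 7: ['number'] (min_width=6, slack=13)

Answer: structure rain on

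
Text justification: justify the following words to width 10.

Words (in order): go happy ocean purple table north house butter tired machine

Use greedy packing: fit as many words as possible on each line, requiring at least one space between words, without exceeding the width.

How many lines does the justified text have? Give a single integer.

Answer: 9

Derivation:
Line 1: ['go', 'happy'] (min_width=8, slack=2)
Line 2: ['ocean'] (min_width=5, slack=5)
Line 3: ['purple'] (min_width=6, slack=4)
Line 4: ['table'] (min_width=5, slack=5)
Line 5: ['north'] (min_width=5, slack=5)
Line 6: ['house'] (min_width=5, slack=5)
Line 7: ['butter'] (min_width=6, slack=4)
Line 8: ['tired'] (min_width=5, slack=5)
Line 9: ['machine'] (min_width=7, slack=3)
Total lines: 9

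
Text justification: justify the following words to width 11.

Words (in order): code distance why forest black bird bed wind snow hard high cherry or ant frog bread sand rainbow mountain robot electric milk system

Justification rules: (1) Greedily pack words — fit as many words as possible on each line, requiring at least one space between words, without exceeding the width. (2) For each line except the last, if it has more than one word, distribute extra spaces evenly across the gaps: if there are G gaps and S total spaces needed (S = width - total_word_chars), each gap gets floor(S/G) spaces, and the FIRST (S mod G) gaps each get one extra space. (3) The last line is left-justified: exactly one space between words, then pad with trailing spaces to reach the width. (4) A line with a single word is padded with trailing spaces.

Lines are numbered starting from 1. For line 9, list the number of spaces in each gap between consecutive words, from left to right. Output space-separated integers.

Line 1: ['code'] (min_width=4, slack=7)
Line 2: ['distance'] (min_width=8, slack=3)
Line 3: ['why', 'forest'] (min_width=10, slack=1)
Line 4: ['black', 'bird'] (min_width=10, slack=1)
Line 5: ['bed', 'wind'] (min_width=8, slack=3)
Line 6: ['snow', 'hard'] (min_width=9, slack=2)
Line 7: ['high', 'cherry'] (min_width=11, slack=0)
Line 8: ['or', 'ant', 'frog'] (min_width=11, slack=0)
Line 9: ['bread', 'sand'] (min_width=10, slack=1)
Line 10: ['rainbow'] (min_width=7, slack=4)
Line 11: ['mountain'] (min_width=8, slack=3)
Line 12: ['robot'] (min_width=5, slack=6)
Line 13: ['electric'] (min_width=8, slack=3)
Line 14: ['milk', 'system'] (min_width=11, slack=0)

Answer: 2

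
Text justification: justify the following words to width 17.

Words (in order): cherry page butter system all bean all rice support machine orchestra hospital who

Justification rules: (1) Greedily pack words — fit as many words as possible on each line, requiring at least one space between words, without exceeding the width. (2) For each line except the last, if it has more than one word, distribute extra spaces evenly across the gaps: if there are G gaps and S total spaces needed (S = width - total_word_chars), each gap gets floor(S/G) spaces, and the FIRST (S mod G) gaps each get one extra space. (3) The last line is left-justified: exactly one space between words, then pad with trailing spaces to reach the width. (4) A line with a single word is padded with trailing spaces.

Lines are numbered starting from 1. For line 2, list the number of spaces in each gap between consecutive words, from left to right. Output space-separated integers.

Line 1: ['cherry', 'page'] (min_width=11, slack=6)
Line 2: ['butter', 'system', 'all'] (min_width=17, slack=0)
Line 3: ['bean', 'all', 'rice'] (min_width=13, slack=4)
Line 4: ['support', 'machine'] (min_width=15, slack=2)
Line 5: ['orchestra'] (min_width=9, slack=8)
Line 6: ['hospital', 'who'] (min_width=12, slack=5)

Answer: 1 1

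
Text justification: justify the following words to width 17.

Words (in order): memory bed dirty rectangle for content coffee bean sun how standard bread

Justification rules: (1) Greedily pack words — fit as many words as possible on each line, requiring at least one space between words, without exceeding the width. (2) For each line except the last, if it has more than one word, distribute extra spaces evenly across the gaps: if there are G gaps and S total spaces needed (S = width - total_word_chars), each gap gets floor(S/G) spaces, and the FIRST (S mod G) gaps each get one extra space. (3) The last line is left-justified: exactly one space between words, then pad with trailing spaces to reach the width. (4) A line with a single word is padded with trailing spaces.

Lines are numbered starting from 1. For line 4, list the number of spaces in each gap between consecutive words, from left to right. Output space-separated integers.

Answer: 4 3

Derivation:
Line 1: ['memory', 'bed', 'dirty'] (min_width=16, slack=1)
Line 2: ['rectangle', 'for'] (min_width=13, slack=4)
Line 3: ['content', 'coffee'] (min_width=14, slack=3)
Line 4: ['bean', 'sun', 'how'] (min_width=12, slack=5)
Line 5: ['standard', 'bread'] (min_width=14, slack=3)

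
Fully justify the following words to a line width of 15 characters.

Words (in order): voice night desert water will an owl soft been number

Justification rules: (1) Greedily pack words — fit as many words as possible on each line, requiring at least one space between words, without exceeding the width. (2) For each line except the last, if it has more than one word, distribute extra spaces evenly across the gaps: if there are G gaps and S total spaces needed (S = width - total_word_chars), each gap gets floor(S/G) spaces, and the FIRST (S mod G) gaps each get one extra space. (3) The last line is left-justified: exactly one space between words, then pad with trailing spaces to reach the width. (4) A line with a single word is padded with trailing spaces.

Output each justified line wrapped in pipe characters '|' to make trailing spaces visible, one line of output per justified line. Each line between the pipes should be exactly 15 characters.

Answer: |voice     night|
|desert    water|
|will   an   owl|
|soft       been|
|number         |

Derivation:
Line 1: ['voice', 'night'] (min_width=11, slack=4)
Line 2: ['desert', 'water'] (min_width=12, slack=3)
Line 3: ['will', 'an', 'owl'] (min_width=11, slack=4)
Line 4: ['soft', 'been'] (min_width=9, slack=6)
Line 5: ['number'] (min_width=6, slack=9)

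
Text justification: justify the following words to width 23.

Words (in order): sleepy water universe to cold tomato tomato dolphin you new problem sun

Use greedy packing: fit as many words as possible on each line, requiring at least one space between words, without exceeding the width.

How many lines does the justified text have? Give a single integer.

Line 1: ['sleepy', 'water', 'universe'] (min_width=21, slack=2)
Line 2: ['to', 'cold', 'tomato', 'tomato'] (min_width=21, slack=2)
Line 3: ['dolphin', 'you', 'new', 'problem'] (min_width=23, slack=0)
Line 4: ['sun'] (min_width=3, slack=20)
Total lines: 4

Answer: 4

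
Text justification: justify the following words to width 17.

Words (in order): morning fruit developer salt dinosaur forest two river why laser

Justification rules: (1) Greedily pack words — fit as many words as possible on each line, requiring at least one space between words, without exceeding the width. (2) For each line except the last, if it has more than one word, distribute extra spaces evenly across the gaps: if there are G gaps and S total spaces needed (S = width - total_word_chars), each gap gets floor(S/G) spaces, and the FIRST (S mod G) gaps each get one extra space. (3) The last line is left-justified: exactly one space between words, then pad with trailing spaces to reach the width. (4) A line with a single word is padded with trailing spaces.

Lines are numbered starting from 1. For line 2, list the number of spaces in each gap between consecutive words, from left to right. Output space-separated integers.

Line 1: ['morning', 'fruit'] (min_width=13, slack=4)
Line 2: ['developer', 'salt'] (min_width=14, slack=3)
Line 3: ['dinosaur', 'forest'] (min_width=15, slack=2)
Line 4: ['two', 'river', 'why'] (min_width=13, slack=4)
Line 5: ['laser'] (min_width=5, slack=12)

Answer: 4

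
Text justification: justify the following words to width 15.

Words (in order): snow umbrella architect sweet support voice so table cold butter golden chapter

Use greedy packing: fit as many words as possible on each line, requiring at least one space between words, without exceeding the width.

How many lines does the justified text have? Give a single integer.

Line 1: ['snow', 'umbrella'] (min_width=13, slack=2)
Line 2: ['architect', 'sweet'] (min_width=15, slack=0)
Line 3: ['support', 'voice'] (min_width=13, slack=2)
Line 4: ['so', 'table', 'cold'] (min_width=13, slack=2)
Line 5: ['butter', 'golden'] (min_width=13, slack=2)
Line 6: ['chapter'] (min_width=7, slack=8)
Total lines: 6

Answer: 6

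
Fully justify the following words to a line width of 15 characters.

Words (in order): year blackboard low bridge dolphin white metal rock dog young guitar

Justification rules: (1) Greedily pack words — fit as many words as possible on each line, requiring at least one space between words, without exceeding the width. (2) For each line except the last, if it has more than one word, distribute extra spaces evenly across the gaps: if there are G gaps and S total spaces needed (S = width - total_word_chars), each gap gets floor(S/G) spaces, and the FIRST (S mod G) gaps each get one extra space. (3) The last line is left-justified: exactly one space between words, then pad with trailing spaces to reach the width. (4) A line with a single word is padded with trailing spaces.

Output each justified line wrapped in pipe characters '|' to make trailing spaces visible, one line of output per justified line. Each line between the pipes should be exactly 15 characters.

Line 1: ['year', 'blackboard'] (min_width=15, slack=0)
Line 2: ['low', 'bridge'] (min_width=10, slack=5)
Line 3: ['dolphin', 'white'] (min_width=13, slack=2)
Line 4: ['metal', 'rock', 'dog'] (min_width=14, slack=1)
Line 5: ['young', 'guitar'] (min_width=12, slack=3)

Answer: |year blackboard|
|low      bridge|
|dolphin   white|
|metal  rock dog|
|young guitar   |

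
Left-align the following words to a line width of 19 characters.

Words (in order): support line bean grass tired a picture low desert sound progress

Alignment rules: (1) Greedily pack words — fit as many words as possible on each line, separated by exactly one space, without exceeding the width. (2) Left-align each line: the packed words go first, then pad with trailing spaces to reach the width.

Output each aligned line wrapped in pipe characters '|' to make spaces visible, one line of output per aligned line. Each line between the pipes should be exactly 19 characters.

Line 1: ['support', 'line', 'bean'] (min_width=17, slack=2)
Line 2: ['grass', 'tired', 'a'] (min_width=13, slack=6)
Line 3: ['picture', 'low', 'desert'] (min_width=18, slack=1)
Line 4: ['sound', 'progress'] (min_width=14, slack=5)

Answer: |support line bean  |
|grass tired a      |
|picture low desert |
|sound progress     |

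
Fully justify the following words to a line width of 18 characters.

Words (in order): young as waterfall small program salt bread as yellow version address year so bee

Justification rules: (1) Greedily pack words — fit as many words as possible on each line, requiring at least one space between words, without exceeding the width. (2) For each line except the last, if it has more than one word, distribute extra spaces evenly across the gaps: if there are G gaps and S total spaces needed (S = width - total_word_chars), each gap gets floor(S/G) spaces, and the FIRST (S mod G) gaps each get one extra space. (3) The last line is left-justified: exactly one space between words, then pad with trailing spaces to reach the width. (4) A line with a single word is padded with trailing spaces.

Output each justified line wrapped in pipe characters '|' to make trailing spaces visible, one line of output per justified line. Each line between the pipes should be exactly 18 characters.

Line 1: ['young', 'as', 'waterfall'] (min_width=18, slack=0)
Line 2: ['small', 'program', 'salt'] (min_width=18, slack=0)
Line 3: ['bread', 'as', 'yellow'] (min_width=15, slack=3)
Line 4: ['version', 'address'] (min_width=15, slack=3)
Line 5: ['year', 'so', 'bee'] (min_width=11, slack=7)

Answer: |young as waterfall|
|small program salt|
|bread   as  yellow|
|version    address|
|year so bee       |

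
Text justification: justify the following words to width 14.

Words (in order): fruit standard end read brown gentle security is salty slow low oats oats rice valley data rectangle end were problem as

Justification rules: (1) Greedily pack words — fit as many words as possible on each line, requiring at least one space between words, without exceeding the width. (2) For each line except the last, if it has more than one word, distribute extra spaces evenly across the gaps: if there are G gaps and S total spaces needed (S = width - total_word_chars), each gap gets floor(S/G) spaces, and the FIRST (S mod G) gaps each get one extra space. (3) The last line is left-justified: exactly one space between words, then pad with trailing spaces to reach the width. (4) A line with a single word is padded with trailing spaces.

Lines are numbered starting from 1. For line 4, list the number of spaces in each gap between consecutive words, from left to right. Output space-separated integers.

Line 1: ['fruit', 'standard'] (min_width=14, slack=0)
Line 2: ['end', 'read', 'brown'] (min_width=14, slack=0)
Line 3: ['gentle'] (min_width=6, slack=8)
Line 4: ['security', 'is'] (min_width=11, slack=3)
Line 5: ['salty', 'slow', 'low'] (min_width=14, slack=0)
Line 6: ['oats', 'oats', 'rice'] (min_width=14, slack=0)
Line 7: ['valley', 'data'] (min_width=11, slack=3)
Line 8: ['rectangle', 'end'] (min_width=13, slack=1)
Line 9: ['were', 'problem'] (min_width=12, slack=2)
Line 10: ['as'] (min_width=2, slack=12)

Answer: 4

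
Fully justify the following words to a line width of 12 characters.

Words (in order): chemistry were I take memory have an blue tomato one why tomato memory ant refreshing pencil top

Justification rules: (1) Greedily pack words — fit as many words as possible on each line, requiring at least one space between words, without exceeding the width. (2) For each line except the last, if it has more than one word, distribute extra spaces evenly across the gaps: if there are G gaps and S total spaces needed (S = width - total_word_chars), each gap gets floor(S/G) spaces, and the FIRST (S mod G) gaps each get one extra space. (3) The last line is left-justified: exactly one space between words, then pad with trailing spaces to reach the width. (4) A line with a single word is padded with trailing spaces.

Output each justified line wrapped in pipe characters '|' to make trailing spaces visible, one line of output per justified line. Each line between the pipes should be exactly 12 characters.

Line 1: ['chemistry'] (min_width=9, slack=3)
Line 2: ['were', 'I', 'take'] (min_width=11, slack=1)
Line 3: ['memory', 'have'] (min_width=11, slack=1)
Line 4: ['an', 'blue'] (min_width=7, slack=5)
Line 5: ['tomato', 'one'] (min_width=10, slack=2)
Line 6: ['why', 'tomato'] (min_width=10, slack=2)
Line 7: ['memory', 'ant'] (min_width=10, slack=2)
Line 8: ['refreshing'] (min_width=10, slack=2)
Line 9: ['pencil', 'top'] (min_width=10, slack=2)

Answer: |chemistry   |
|were  I take|
|memory  have|
|an      blue|
|tomato   one|
|why   tomato|
|memory   ant|
|refreshing  |
|pencil top  |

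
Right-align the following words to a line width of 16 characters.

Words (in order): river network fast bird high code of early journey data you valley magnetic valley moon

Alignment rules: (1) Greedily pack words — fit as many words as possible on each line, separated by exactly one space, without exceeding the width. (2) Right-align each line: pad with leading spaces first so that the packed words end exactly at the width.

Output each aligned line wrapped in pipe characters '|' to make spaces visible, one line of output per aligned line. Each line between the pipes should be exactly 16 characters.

Answer: |   river network|
|  fast bird high|
|   code of early|
|journey data you|
| valley magnetic|
|     valley moon|

Derivation:
Line 1: ['river', 'network'] (min_width=13, slack=3)
Line 2: ['fast', 'bird', 'high'] (min_width=14, slack=2)
Line 3: ['code', 'of', 'early'] (min_width=13, slack=3)
Line 4: ['journey', 'data', 'you'] (min_width=16, slack=0)
Line 5: ['valley', 'magnetic'] (min_width=15, slack=1)
Line 6: ['valley', 'moon'] (min_width=11, slack=5)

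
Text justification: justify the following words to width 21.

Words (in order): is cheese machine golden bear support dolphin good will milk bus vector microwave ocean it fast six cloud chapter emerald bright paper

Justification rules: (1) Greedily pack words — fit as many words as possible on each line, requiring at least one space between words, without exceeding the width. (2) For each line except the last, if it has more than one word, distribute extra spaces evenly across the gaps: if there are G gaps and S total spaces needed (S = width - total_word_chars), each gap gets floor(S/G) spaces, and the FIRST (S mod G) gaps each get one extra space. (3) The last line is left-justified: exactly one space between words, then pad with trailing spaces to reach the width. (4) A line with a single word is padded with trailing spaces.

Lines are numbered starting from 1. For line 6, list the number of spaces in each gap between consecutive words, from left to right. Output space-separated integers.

Line 1: ['is', 'cheese', 'machine'] (min_width=17, slack=4)
Line 2: ['golden', 'bear', 'support'] (min_width=19, slack=2)
Line 3: ['dolphin', 'good', 'will'] (min_width=17, slack=4)
Line 4: ['milk', 'bus', 'vector'] (min_width=15, slack=6)
Line 5: ['microwave', 'ocean', 'it'] (min_width=18, slack=3)
Line 6: ['fast', 'six', 'cloud'] (min_width=14, slack=7)
Line 7: ['chapter', 'emerald'] (min_width=15, slack=6)
Line 8: ['bright', 'paper'] (min_width=12, slack=9)

Answer: 5 4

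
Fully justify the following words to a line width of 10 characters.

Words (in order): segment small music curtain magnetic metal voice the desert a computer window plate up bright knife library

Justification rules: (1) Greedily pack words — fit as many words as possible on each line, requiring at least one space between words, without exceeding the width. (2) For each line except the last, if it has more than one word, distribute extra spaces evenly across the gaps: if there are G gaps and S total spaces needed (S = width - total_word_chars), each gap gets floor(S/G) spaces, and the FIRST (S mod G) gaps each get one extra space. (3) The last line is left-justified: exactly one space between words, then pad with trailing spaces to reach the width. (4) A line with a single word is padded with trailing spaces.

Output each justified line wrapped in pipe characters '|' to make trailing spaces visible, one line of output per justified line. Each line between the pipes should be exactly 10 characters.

Answer: |segment   |
|small     |
|music     |
|curtain   |
|magnetic  |
|metal     |
|voice  the|
|desert   a|
|computer  |
|window    |
|plate   up|
|bright    |
|knife     |
|library   |

Derivation:
Line 1: ['segment'] (min_width=7, slack=3)
Line 2: ['small'] (min_width=5, slack=5)
Line 3: ['music'] (min_width=5, slack=5)
Line 4: ['curtain'] (min_width=7, slack=3)
Line 5: ['magnetic'] (min_width=8, slack=2)
Line 6: ['metal'] (min_width=5, slack=5)
Line 7: ['voice', 'the'] (min_width=9, slack=1)
Line 8: ['desert', 'a'] (min_width=8, slack=2)
Line 9: ['computer'] (min_width=8, slack=2)
Line 10: ['window'] (min_width=6, slack=4)
Line 11: ['plate', 'up'] (min_width=8, slack=2)
Line 12: ['bright'] (min_width=6, slack=4)
Line 13: ['knife'] (min_width=5, slack=5)
Line 14: ['library'] (min_width=7, slack=3)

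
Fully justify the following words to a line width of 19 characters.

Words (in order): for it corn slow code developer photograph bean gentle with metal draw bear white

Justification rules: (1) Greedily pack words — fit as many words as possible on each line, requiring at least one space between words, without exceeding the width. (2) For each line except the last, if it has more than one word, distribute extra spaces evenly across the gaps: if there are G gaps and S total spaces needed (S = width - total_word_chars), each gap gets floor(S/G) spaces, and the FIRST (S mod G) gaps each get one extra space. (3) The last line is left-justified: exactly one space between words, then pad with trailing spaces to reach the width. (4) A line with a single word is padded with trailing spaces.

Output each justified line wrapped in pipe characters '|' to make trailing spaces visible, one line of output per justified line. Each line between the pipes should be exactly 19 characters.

Line 1: ['for', 'it', 'corn', 'slow'] (min_width=16, slack=3)
Line 2: ['code', 'developer'] (min_width=14, slack=5)
Line 3: ['photograph', 'bean'] (min_width=15, slack=4)
Line 4: ['gentle', 'with', 'metal'] (min_width=17, slack=2)
Line 5: ['draw', 'bear', 'white'] (min_width=15, slack=4)

Answer: |for  it  corn  slow|
|code      developer|
|photograph     bean|
|gentle  with  metal|
|draw bear white    |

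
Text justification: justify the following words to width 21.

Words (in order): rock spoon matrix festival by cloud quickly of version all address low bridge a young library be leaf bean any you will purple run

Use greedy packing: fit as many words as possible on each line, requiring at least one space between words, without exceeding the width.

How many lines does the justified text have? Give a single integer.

Line 1: ['rock', 'spoon', 'matrix'] (min_width=17, slack=4)
Line 2: ['festival', 'by', 'cloud'] (min_width=17, slack=4)
Line 3: ['quickly', 'of', 'version'] (min_width=18, slack=3)
Line 4: ['all', 'address', 'low'] (min_width=15, slack=6)
Line 5: ['bridge', 'a', 'young'] (min_width=14, slack=7)
Line 6: ['library', 'be', 'leaf', 'bean'] (min_width=20, slack=1)
Line 7: ['any', 'you', 'will', 'purple'] (min_width=19, slack=2)
Line 8: ['run'] (min_width=3, slack=18)
Total lines: 8

Answer: 8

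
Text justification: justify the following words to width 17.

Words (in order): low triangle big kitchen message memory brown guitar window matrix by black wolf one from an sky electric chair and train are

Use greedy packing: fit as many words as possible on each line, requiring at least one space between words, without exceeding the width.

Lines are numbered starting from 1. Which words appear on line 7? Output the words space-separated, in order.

Line 1: ['low', 'triangle', 'big'] (min_width=16, slack=1)
Line 2: ['kitchen', 'message'] (min_width=15, slack=2)
Line 3: ['memory', 'brown'] (min_width=12, slack=5)
Line 4: ['guitar', 'window'] (min_width=13, slack=4)
Line 5: ['matrix', 'by', 'black'] (min_width=15, slack=2)
Line 6: ['wolf', 'one', 'from', 'an'] (min_width=16, slack=1)
Line 7: ['sky', 'electric'] (min_width=12, slack=5)
Line 8: ['chair', 'and', 'train'] (min_width=15, slack=2)
Line 9: ['are'] (min_width=3, slack=14)

Answer: sky electric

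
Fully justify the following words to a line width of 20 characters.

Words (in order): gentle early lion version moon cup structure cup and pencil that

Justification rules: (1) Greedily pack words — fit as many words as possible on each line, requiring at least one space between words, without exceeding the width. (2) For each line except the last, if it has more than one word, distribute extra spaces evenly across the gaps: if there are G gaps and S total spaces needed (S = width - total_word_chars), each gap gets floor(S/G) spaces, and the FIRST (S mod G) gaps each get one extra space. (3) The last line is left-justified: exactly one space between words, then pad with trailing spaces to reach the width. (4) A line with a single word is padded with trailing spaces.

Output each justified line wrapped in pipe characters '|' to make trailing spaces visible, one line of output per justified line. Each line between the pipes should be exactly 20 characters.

Answer: |gentle   early  lion|
|version   moon   cup|
|structure   cup  and|
|pencil that         |

Derivation:
Line 1: ['gentle', 'early', 'lion'] (min_width=17, slack=3)
Line 2: ['version', 'moon', 'cup'] (min_width=16, slack=4)
Line 3: ['structure', 'cup', 'and'] (min_width=17, slack=3)
Line 4: ['pencil', 'that'] (min_width=11, slack=9)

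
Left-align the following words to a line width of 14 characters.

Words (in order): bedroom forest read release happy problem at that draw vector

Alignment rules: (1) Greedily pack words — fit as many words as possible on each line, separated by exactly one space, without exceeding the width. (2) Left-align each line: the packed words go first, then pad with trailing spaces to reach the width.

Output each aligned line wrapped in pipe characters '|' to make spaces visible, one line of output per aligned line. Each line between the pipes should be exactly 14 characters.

Line 1: ['bedroom', 'forest'] (min_width=14, slack=0)
Line 2: ['read', 'release'] (min_width=12, slack=2)
Line 3: ['happy', 'problem'] (min_width=13, slack=1)
Line 4: ['at', 'that', 'draw'] (min_width=12, slack=2)
Line 5: ['vector'] (min_width=6, slack=8)

Answer: |bedroom forest|
|read release  |
|happy problem |
|at that draw  |
|vector        |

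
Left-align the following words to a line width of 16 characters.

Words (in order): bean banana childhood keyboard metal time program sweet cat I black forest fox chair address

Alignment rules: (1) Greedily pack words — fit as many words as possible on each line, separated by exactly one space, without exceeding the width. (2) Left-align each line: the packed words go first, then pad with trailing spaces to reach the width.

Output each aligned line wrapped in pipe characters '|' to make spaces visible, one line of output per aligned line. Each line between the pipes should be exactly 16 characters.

Answer: |bean banana     |
|childhood       |
|keyboard metal  |
|time program    |
|sweet cat I     |
|black forest fox|
|chair address   |

Derivation:
Line 1: ['bean', 'banana'] (min_width=11, slack=5)
Line 2: ['childhood'] (min_width=9, slack=7)
Line 3: ['keyboard', 'metal'] (min_width=14, slack=2)
Line 4: ['time', 'program'] (min_width=12, slack=4)
Line 5: ['sweet', 'cat', 'I'] (min_width=11, slack=5)
Line 6: ['black', 'forest', 'fox'] (min_width=16, slack=0)
Line 7: ['chair', 'address'] (min_width=13, slack=3)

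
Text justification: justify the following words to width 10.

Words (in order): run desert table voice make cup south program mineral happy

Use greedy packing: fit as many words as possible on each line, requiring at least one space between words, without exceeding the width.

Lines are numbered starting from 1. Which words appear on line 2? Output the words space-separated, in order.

Answer: table

Derivation:
Line 1: ['run', 'desert'] (min_width=10, slack=0)
Line 2: ['table'] (min_width=5, slack=5)
Line 3: ['voice', 'make'] (min_width=10, slack=0)
Line 4: ['cup', 'south'] (min_width=9, slack=1)
Line 5: ['program'] (min_width=7, slack=3)
Line 6: ['mineral'] (min_width=7, slack=3)
Line 7: ['happy'] (min_width=5, slack=5)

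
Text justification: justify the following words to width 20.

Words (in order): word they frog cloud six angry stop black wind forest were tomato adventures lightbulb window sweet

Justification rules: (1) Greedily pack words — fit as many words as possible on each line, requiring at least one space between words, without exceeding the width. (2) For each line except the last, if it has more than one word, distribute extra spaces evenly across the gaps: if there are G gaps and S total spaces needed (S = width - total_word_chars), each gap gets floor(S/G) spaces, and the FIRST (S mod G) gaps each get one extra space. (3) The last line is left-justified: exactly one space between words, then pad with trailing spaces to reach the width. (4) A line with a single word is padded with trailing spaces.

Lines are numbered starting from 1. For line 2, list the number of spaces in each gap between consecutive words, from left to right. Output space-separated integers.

Answer: 1 1 1

Derivation:
Line 1: ['word', 'they', 'frog', 'cloud'] (min_width=20, slack=0)
Line 2: ['six', 'angry', 'stop', 'black'] (min_width=20, slack=0)
Line 3: ['wind', 'forest', 'were'] (min_width=16, slack=4)
Line 4: ['tomato', 'adventures'] (min_width=17, slack=3)
Line 5: ['lightbulb', 'window'] (min_width=16, slack=4)
Line 6: ['sweet'] (min_width=5, slack=15)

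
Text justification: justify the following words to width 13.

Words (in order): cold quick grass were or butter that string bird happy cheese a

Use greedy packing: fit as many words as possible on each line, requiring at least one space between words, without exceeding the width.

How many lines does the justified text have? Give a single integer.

Answer: 6

Derivation:
Line 1: ['cold', 'quick'] (min_width=10, slack=3)
Line 2: ['grass', 'were', 'or'] (min_width=13, slack=0)
Line 3: ['butter', 'that'] (min_width=11, slack=2)
Line 4: ['string', 'bird'] (min_width=11, slack=2)
Line 5: ['happy', 'cheese'] (min_width=12, slack=1)
Line 6: ['a'] (min_width=1, slack=12)
Total lines: 6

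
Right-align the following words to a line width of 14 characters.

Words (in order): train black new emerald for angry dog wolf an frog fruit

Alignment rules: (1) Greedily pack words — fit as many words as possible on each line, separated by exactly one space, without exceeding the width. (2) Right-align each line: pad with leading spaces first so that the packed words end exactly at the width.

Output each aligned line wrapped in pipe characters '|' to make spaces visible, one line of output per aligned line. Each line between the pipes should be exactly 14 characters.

Answer: |   train black|
|   new emerald|
| for angry dog|
|  wolf an frog|
|         fruit|

Derivation:
Line 1: ['train', 'black'] (min_width=11, slack=3)
Line 2: ['new', 'emerald'] (min_width=11, slack=3)
Line 3: ['for', 'angry', 'dog'] (min_width=13, slack=1)
Line 4: ['wolf', 'an', 'frog'] (min_width=12, slack=2)
Line 5: ['fruit'] (min_width=5, slack=9)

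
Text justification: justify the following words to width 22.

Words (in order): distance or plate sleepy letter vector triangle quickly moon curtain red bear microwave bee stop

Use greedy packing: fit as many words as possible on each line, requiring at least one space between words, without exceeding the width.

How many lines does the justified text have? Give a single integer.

Answer: 5

Derivation:
Line 1: ['distance', 'or', 'plate'] (min_width=17, slack=5)
Line 2: ['sleepy', 'letter', 'vector'] (min_width=20, slack=2)
Line 3: ['triangle', 'quickly', 'moon'] (min_width=21, slack=1)
Line 4: ['curtain', 'red', 'bear'] (min_width=16, slack=6)
Line 5: ['microwave', 'bee', 'stop'] (min_width=18, slack=4)
Total lines: 5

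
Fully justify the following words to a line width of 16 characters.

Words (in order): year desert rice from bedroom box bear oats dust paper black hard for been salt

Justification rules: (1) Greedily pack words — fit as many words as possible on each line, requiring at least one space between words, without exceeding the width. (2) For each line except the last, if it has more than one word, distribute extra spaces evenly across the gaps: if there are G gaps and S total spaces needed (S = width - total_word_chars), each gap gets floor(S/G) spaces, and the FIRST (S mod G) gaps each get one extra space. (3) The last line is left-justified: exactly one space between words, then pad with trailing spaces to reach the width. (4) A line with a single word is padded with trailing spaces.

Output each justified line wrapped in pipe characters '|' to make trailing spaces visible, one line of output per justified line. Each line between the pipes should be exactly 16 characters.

Line 1: ['year', 'desert', 'rice'] (min_width=16, slack=0)
Line 2: ['from', 'bedroom', 'box'] (min_width=16, slack=0)
Line 3: ['bear', 'oats', 'dust'] (min_width=14, slack=2)
Line 4: ['paper', 'black', 'hard'] (min_width=16, slack=0)
Line 5: ['for', 'been', 'salt'] (min_width=13, slack=3)

Answer: |year desert rice|
|from bedroom box|
|bear  oats  dust|
|paper black hard|
|for been salt   |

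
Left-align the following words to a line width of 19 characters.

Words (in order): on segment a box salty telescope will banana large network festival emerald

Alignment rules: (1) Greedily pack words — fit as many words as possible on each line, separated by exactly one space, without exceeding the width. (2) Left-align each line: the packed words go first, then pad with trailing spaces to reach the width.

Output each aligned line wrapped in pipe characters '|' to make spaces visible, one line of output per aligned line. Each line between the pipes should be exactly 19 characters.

Answer: |on segment a box   |
|salty telescope    |
|will banana large  |
|network festival   |
|emerald            |

Derivation:
Line 1: ['on', 'segment', 'a', 'box'] (min_width=16, slack=3)
Line 2: ['salty', 'telescope'] (min_width=15, slack=4)
Line 3: ['will', 'banana', 'large'] (min_width=17, slack=2)
Line 4: ['network', 'festival'] (min_width=16, slack=3)
Line 5: ['emerald'] (min_width=7, slack=12)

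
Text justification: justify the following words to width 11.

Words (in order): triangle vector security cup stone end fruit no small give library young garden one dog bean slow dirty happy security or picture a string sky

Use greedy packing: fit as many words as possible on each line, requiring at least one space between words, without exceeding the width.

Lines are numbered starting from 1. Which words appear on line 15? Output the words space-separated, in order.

Line 1: ['triangle'] (min_width=8, slack=3)
Line 2: ['vector'] (min_width=6, slack=5)
Line 3: ['security'] (min_width=8, slack=3)
Line 4: ['cup', 'stone'] (min_width=9, slack=2)
Line 5: ['end', 'fruit'] (min_width=9, slack=2)
Line 6: ['no', 'small'] (min_width=8, slack=3)
Line 7: ['give'] (min_width=4, slack=7)
Line 8: ['library'] (min_width=7, slack=4)
Line 9: ['young'] (min_width=5, slack=6)
Line 10: ['garden', 'one'] (min_width=10, slack=1)
Line 11: ['dog', 'bean'] (min_width=8, slack=3)
Line 12: ['slow', 'dirty'] (min_width=10, slack=1)
Line 13: ['happy'] (min_width=5, slack=6)
Line 14: ['security', 'or'] (min_width=11, slack=0)
Line 15: ['picture', 'a'] (min_width=9, slack=2)
Line 16: ['string', 'sky'] (min_width=10, slack=1)

Answer: picture a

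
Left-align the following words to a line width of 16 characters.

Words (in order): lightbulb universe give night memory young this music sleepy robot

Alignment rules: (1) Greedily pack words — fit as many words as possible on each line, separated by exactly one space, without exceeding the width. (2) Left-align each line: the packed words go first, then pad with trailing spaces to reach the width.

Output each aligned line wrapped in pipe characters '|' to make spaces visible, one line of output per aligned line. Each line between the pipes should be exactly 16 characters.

Line 1: ['lightbulb'] (min_width=9, slack=7)
Line 2: ['universe', 'give'] (min_width=13, slack=3)
Line 3: ['night', 'memory'] (min_width=12, slack=4)
Line 4: ['young', 'this', 'music'] (min_width=16, slack=0)
Line 5: ['sleepy', 'robot'] (min_width=12, slack=4)

Answer: |lightbulb       |
|universe give   |
|night memory    |
|young this music|
|sleepy robot    |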